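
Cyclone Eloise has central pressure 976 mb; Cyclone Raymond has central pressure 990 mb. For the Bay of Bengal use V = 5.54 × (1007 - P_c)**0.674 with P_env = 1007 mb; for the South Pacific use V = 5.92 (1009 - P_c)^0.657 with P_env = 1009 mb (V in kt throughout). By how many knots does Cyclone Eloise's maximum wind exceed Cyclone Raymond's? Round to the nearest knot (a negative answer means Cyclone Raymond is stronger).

15 kt

Cyclone Eloise: ΔP = 31; V ≈ 5.54 × 31^0.674 ≈ 56.06 kt.
Cyclone Raymond: ΔP = 19; V ≈ 5.92 × 19^0.657 ≈ 40.97 kt.
Difference ≈ 56.06 − 40.97 = 15.09 → 15 kt.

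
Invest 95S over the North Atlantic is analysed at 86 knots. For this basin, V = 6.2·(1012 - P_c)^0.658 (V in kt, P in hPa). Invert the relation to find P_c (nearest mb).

ΔP = (V / 6.2)^(1/0.658) = (86/6.2)^1.520.
86/6.2 = 13.871; 13.871^1.520 ≈ 54.42 mb.
P_c = 1012 − 54.42 = 957.58 ≈ 958 mb.

958 mb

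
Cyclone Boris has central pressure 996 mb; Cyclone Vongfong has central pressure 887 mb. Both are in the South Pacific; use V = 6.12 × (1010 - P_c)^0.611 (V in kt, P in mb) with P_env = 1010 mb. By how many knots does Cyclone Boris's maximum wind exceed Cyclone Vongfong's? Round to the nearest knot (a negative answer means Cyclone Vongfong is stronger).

Cyclone Boris: ΔP = 14; V ≈ 6.12 × 14^0.611 ≈ 30.69 kt.
Cyclone Vongfong: ΔP = 123; V ≈ 6.12 × 123^0.611 ≈ 115.79 kt.
Difference ≈ 30.69 − 115.79 = -85.10 → -85 kt.

-85 kt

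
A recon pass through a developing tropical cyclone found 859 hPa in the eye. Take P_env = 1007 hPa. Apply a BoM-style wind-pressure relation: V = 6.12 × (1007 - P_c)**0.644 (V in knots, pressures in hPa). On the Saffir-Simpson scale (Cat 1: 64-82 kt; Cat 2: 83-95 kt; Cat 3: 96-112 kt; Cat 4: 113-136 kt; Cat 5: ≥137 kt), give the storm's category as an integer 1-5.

ΔP = 1007 − 859 = 148 hPa.
V ≈ 6.12 × 148^0.644 = 6.12 × 24.98 ≈ 153 kt.
153 kt falls in the Category 5 band.

5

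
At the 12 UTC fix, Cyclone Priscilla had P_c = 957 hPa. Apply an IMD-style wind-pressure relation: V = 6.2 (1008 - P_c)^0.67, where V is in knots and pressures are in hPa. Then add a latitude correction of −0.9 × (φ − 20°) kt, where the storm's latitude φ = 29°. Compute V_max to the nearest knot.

ΔP = 1008 − 957 = 51 hPa.
51^0.67 ≈ 13.934.
V ≈ 6.2 × 13.934 ≈ 86.4 kt.
Latitude correction: −0.9 × (29 − 20) = -8.1 kt.
Corrected V ≈ 78.3 kt → 78 kt.

78 kt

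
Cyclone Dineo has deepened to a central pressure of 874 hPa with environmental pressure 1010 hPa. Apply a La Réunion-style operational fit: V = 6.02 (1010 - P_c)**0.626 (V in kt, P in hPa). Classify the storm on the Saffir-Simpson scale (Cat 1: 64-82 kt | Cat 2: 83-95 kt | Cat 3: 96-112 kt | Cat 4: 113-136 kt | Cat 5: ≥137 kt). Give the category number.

ΔP = 1010 − 874 = 136 hPa.
V ≈ 6.02 × 136^0.626 = 6.02 × 21.66 ≈ 130 kt.
130 kt falls in the Category 4 band.

4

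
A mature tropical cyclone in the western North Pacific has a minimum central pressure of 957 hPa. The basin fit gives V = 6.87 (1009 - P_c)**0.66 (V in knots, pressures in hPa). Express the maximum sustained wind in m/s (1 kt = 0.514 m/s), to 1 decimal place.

47.9 m/s

ΔP = 1009 − 957 = 52 hPa.
V ≈ 6.87 × 52^0.66 = 6.87 × 13.569 ≈ 93.222 kt.
93.222 × 0.514 ≈ 47.92 m/s → 47.9 m/s.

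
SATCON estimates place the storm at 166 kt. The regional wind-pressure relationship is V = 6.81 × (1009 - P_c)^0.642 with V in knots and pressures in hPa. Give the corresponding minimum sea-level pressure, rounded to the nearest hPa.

ΔP = (V / 6.81)^(1/0.642) = (166/6.81)^1.558.
166/6.81 = 24.376; 24.376^1.558 ≈ 144.67 hPa.
P_c = 1009 − 144.67 = 864.33 ≈ 864 hPa.

864 hPa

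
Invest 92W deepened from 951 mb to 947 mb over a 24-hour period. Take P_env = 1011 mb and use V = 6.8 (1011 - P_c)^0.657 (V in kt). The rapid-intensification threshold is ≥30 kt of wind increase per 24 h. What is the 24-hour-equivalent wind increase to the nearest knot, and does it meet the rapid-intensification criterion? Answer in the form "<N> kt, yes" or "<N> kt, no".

4 kt, no

V₁: ΔP = 60, V ≈ 6.8 × 60^0.657 ≈ 100.17 kt.
V₂: ΔP = 64, V ≈ 6.8 × 64^0.657 ≈ 104.51 kt.
ΔV over 24 h = 4.34 kt → 24 h equivalent = 4.34 × 24/24 ≈ 4.34 kt.
4 kt < 30 kt ⇒ not rapid intensification.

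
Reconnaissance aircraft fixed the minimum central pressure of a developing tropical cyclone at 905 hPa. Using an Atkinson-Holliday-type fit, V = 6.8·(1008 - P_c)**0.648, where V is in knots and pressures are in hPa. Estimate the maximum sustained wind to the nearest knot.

ΔP = 1008 − 905 = 103 hPa.
103^0.648 ≈ 20.152.
V ≈ 6.8 × 20.152 ≈ 137.0 kt.

137 kt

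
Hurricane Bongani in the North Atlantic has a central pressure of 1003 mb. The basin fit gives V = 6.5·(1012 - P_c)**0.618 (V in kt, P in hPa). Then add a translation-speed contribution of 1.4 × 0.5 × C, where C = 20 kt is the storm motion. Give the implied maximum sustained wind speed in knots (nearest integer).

ΔP = 1012 − 1003 = 9 mb.
9^0.618 ≈ 3.888.
V ≈ 6.5 × 3.888 ≈ 25.3 kt.
Translation term: 1.4 × 0.5 × 20 = 14 kt.
Corrected V ≈ 39.3 kt → 39 kt.

39 kt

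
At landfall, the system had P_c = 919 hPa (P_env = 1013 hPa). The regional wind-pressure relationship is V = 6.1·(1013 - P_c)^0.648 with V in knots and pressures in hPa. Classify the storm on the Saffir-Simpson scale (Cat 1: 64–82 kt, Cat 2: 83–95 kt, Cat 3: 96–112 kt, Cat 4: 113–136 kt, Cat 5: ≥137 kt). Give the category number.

ΔP = 1013 − 919 = 94 hPa.
V ≈ 6.1 × 94^0.648 = 6.1 × 18.99 ≈ 116 kt.
116 kt falls in the Category 4 band.

4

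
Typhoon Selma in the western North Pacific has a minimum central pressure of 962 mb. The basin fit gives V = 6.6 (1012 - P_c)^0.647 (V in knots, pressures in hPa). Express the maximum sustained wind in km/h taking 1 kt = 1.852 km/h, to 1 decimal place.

153.6 km/h

ΔP = 1012 − 962 = 50 mb.
V ≈ 6.6 × 50^0.647 = 6.6 × 12.567 ≈ 82.943 kt.
82.943 × 1.852 ≈ 153.61 km/h → 153.6 km/h.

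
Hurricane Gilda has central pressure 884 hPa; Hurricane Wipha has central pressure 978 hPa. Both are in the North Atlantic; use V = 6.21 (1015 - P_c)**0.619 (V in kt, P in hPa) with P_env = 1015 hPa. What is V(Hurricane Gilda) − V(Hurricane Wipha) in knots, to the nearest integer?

69 kt

Hurricane Gilda: ΔP = 131; V ≈ 6.21 × 131^0.619 ≈ 126.96 kt.
Hurricane Wipha: ΔP = 37; V ≈ 6.21 × 37^0.619 ≈ 58.05 kt.
Difference ≈ 126.96 − 58.05 = 68.91 → 69 kt.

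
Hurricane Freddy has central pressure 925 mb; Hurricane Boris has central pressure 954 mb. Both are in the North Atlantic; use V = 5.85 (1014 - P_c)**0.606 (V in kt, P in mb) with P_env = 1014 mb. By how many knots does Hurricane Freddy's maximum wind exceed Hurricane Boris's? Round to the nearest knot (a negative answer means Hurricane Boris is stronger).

Hurricane Freddy: ΔP = 89; V ≈ 5.85 × 89^0.606 ≈ 88.81 kt.
Hurricane Boris: ΔP = 60; V ≈ 5.85 × 60^0.606 ≈ 69.94 kt.
Difference ≈ 88.81 − 69.94 = 18.87 → 19 kt.

19 kt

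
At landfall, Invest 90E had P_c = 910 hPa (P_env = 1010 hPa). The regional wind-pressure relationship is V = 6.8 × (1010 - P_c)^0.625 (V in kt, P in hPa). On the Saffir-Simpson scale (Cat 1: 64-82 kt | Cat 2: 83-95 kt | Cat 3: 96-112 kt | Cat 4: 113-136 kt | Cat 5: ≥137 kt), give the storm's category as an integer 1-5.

4

ΔP = 1010 − 910 = 100 hPa.
V ≈ 6.8 × 100^0.625 = 6.8 × 17.78 ≈ 121 kt.
121 kt falls in the Category 4 band.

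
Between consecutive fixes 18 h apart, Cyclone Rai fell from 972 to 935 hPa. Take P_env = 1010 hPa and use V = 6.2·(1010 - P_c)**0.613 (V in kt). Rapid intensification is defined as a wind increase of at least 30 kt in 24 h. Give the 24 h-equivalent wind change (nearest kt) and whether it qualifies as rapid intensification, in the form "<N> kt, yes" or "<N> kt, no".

40 kt, yes

V₁: ΔP = 38, V ≈ 6.2 × 38^0.613 ≈ 57.65 kt.
V₂: ΔP = 75, V ≈ 6.2 × 75^0.613 ≈ 87.46 kt.
ΔV over 18 h = 29.81 kt → 24 h equivalent = 29.81 × 24/18 ≈ 39.75 kt.
40 kt ≥ 30 kt ⇒ rapid intensification.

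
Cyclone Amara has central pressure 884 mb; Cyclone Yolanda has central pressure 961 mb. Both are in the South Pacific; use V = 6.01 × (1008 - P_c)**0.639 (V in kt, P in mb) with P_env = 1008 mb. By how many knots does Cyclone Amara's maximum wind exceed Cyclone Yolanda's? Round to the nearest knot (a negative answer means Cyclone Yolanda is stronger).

60 kt

Cyclone Amara: ΔP = 124; V ≈ 6.01 × 124^0.639 ≈ 130.79 kt.
Cyclone Yolanda: ΔP = 47; V ≈ 6.01 × 47^0.639 ≈ 70.36 kt.
Difference ≈ 130.79 − 70.36 = 60.43 → 60 kt.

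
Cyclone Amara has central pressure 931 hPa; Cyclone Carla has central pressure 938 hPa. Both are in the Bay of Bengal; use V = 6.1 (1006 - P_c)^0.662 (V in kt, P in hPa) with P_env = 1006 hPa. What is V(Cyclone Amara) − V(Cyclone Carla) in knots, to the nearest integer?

7 kt

Cyclone Amara: ΔP = 75; V ≈ 6.1 × 75^0.662 ≈ 106.32 kt.
Cyclone Carla: ΔP = 68; V ≈ 6.1 × 68^0.662 ≈ 99.64 kt.
Difference ≈ 106.32 − 99.64 = 6.68 → 7 kt.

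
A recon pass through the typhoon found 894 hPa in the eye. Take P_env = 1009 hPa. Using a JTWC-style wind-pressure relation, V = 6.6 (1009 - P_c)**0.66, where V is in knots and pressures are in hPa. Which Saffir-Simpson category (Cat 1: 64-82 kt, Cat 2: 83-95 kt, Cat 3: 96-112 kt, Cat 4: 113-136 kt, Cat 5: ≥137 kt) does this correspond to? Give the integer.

5

ΔP = 1009 − 894 = 115 hPa.
V ≈ 6.6 × 115^0.66 = 6.6 × 22.91 ≈ 151 kt.
151 kt falls in the Category 5 band.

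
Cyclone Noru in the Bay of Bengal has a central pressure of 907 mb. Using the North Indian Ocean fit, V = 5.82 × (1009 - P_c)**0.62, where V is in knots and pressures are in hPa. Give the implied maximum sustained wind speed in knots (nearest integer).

ΔP = 1009 − 907 = 102 mb.
102^0.62 ≈ 17.593.
V ≈ 5.82 × 17.593 ≈ 102.4 kt.

102 kt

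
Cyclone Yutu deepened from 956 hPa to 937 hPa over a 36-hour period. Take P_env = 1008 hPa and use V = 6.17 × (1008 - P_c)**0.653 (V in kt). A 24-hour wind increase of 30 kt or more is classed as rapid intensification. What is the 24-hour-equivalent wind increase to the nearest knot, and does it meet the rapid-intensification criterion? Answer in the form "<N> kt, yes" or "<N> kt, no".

V₁: ΔP = 52, V ≈ 6.17 × 52^0.653 ≈ 81.44 kt.
V₂: ΔP = 71, V ≈ 6.17 × 71^0.653 ≈ 99.81 kt.
ΔV over 36 h = 18.37 kt → 24 h equivalent = 18.37 × 24/36 ≈ 12.25 kt.
12 kt < 30 kt ⇒ not rapid intensification.

12 kt, no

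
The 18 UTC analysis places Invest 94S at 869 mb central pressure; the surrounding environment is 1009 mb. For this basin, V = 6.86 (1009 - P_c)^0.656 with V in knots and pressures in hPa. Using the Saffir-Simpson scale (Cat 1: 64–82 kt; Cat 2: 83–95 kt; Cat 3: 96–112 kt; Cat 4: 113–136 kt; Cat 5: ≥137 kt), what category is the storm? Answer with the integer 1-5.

ΔP = 1009 − 869 = 140 mb.
V ≈ 6.86 × 140^0.656 = 6.86 × 25.58 ≈ 175 kt.
175 kt falls in the Category 5 band.

5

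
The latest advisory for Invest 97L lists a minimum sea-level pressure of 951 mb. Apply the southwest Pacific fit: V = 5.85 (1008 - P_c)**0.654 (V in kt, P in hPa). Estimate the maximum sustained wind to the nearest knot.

ΔP = 1008 − 951 = 57 mb.
57^0.654 ≈ 14.072.
V ≈ 5.85 × 14.072 ≈ 82.3 kt.

82 kt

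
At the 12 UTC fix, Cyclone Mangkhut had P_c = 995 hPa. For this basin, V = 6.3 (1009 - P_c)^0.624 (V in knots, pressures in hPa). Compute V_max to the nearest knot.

33 kt

ΔP = 1009 − 995 = 14 hPa.
14^0.624 ≈ 5.190.
V ≈ 6.3 × 5.190 ≈ 32.7 kt.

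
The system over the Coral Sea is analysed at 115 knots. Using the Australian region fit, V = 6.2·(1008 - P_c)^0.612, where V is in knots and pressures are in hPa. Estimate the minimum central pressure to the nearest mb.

ΔP = (V / 6.2)^(1/0.612) = (115/6.2)^1.634.
115/6.2 = 18.548; 18.548^1.634 ≈ 118.14 mb.
P_c = 1008 − 118.14 = 889.86 ≈ 890 mb.

890 mb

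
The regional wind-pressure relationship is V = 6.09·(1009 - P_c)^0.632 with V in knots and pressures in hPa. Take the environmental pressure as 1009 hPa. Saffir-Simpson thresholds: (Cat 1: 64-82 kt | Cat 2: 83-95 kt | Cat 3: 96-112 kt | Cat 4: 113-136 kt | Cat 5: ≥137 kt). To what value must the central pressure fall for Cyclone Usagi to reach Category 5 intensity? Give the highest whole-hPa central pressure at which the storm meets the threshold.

Category 5 begins at V = 137 kt.
Required ΔP = (137/6.09)^(1/0.632) = 22.496^1.582 ≈ 137.85 hPa.
P_c ≤ 1009 − 137.85 = 871.15, so the highest integer P_c is 871 hPa.

871 hPa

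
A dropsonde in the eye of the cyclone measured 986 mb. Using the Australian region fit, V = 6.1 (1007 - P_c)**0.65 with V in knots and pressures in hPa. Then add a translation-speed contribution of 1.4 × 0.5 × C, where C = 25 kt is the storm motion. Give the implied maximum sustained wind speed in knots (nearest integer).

62 kt

ΔP = 1007 − 986 = 21 mb.
21^0.65 ≈ 7.235.
V ≈ 6.1 × 7.235 ≈ 44.1 kt.
Translation term: 1.4 × 0.5 × 25 = 17.5 kt.
Corrected V ≈ 61.6 kt → 62 kt.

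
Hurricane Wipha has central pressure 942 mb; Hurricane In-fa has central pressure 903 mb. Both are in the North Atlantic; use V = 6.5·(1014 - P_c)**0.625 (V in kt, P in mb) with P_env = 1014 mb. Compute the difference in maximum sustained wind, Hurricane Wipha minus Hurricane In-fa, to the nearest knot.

-29 kt

Hurricane Wipha: ΔP = 72; V ≈ 6.5 × 72^0.625 ≈ 94.13 kt.
Hurricane In-fa: ΔP = 111; V ≈ 6.5 × 111^0.625 ≈ 123.38 kt.
Difference ≈ 94.13 − 123.38 = -29.25 → -29 kt.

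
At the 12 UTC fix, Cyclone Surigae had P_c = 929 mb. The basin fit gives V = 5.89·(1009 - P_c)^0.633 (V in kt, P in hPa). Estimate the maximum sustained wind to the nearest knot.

94 kt

ΔP = 1009 − 929 = 80 mb.
80^0.633 ≈ 16.020.
V ≈ 5.89 × 16.020 ≈ 94.4 kt.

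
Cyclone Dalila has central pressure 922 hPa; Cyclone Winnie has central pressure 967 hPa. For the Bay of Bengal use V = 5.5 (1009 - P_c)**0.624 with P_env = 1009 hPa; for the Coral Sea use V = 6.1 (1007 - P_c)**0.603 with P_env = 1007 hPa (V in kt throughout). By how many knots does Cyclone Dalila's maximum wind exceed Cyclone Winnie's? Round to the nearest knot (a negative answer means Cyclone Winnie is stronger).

33 kt

Cyclone Dalila: ΔP = 87; V ≈ 5.5 × 87^0.624 ≈ 89.25 kt.
Cyclone Winnie: ΔP = 40; V ≈ 6.1 × 40^0.603 ≈ 56.41 kt.
Difference ≈ 89.25 − 56.41 = 32.84 → 33 kt.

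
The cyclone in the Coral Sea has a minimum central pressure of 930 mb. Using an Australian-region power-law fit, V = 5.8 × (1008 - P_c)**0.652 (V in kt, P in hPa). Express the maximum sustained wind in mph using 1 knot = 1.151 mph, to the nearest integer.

114 mph

ΔP = 1008 − 930 = 78 mb.
V ≈ 5.8 × 78^0.652 = 5.8 × 17.126 ≈ 99.328 kt.
99.328 × 1.151 ≈ 114.33 mph → 114 mph.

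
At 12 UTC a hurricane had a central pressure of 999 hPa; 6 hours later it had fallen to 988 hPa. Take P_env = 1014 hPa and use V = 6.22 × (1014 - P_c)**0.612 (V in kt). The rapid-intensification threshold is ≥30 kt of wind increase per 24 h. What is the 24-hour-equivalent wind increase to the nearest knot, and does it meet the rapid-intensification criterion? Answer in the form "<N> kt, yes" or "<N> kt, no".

52 kt, yes

V₁: ΔP = 15, V ≈ 6.22 × 15^0.612 ≈ 32.63 kt.
V₂: ΔP = 26, V ≈ 6.22 × 26^0.612 ≈ 45.68 kt.
ΔV over 6 h = 13.05 kt → 24 h equivalent = 13.05 × 24/6 ≈ 52.20 kt.
52 kt ≥ 30 kt ⇒ rapid intensification.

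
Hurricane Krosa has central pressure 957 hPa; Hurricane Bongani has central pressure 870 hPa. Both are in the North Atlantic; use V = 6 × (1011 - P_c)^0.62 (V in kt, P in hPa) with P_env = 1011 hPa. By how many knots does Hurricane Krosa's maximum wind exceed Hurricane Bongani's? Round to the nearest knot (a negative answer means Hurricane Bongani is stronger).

-58 kt

Hurricane Krosa: ΔP = 54; V ≈ 6 × 54^0.62 ≈ 71.16 kt.
Hurricane Bongani: ΔP = 141; V ≈ 6 × 141^0.62 ≈ 129.02 kt.
Difference ≈ 71.16 − 129.02 = -57.86 → -58 kt.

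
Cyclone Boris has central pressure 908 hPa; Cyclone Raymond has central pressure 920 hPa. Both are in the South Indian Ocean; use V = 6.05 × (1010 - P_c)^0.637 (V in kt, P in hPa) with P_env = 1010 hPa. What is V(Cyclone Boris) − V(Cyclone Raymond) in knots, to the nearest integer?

9 kt

Cyclone Boris: ΔP = 102; V ≈ 6.05 × 102^0.637 ≈ 115.14 kt.
Cyclone Raymond: ΔP = 90; V ≈ 6.05 × 90^0.637 ≈ 106.32 kt.
Difference ≈ 115.14 − 106.32 = 8.82 → 9 kt.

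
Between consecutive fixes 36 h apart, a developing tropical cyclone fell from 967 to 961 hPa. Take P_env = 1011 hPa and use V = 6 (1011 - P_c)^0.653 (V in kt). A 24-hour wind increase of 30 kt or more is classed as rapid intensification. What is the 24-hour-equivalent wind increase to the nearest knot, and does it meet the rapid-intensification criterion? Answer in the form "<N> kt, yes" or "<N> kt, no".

V₁: ΔP = 44, V ≈ 6 × 44^0.653 ≈ 71.01 kt.
V₂: ΔP = 50, V ≈ 6 × 50^0.653 ≈ 77.19 kt.
ΔV over 36 h = 6.18 kt → 24 h equivalent = 6.18 × 24/36 ≈ 4.12 kt.
4 kt < 30 kt ⇒ not rapid intensification.

4 kt, no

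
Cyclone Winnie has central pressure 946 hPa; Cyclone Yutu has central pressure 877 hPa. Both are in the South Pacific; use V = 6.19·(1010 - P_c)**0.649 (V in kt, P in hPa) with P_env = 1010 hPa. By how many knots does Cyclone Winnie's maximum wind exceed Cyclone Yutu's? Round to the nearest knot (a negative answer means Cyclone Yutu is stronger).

-56 kt

Cyclone Winnie: ΔP = 64; V ≈ 6.19 × 64^0.649 ≈ 92.02 kt.
Cyclone Yutu: ΔP = 133; V ≈ 6.19 × 133^0.649 ≈ 147.93 kt.
Difference ≈ 92.02 − 147.93 = -55.91 → -56 kt.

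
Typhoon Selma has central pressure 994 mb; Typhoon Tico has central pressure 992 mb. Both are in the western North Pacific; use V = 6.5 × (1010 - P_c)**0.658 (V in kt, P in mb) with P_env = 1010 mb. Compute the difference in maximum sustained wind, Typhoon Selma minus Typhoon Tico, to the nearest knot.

Typhoon Selma: ΔP = 16; V ≈ 6.5 × 16^0.658 ≈ 40.29 kt.
Typhoon Tico: ΔP = 18; V ≈ 6.5 × 18^0.658 ≈ 43.54 kt.
Difference ≈ 40.29 − 43.54 = -3.25 → -3 kt.

-3 kt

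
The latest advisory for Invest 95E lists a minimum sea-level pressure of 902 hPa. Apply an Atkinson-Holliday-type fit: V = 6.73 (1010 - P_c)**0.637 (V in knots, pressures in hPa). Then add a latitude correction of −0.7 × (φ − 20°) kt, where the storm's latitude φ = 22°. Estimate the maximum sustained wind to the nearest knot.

ΔP = 1010 − 902 = 108 hPa.
108^0.637 ≈ 19.737.
V ≈ 6.73 × 19.737 ≈ 132.8 kt.
Latitude correction: −0.7 × (22 − 20) = -1.4 kt.
Corrected V ≈ 131.4 kt → 131 kt.

131 kt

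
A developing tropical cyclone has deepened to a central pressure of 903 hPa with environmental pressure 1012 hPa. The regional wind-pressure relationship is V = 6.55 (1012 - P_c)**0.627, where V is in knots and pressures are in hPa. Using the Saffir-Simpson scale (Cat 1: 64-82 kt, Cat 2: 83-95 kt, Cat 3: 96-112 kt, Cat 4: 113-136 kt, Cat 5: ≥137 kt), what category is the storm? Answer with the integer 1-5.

4

ΔP = 1012 − 903 = 109 hPa.
V ≈ 6.55 × 109^0.627 = 6.55 × 18.94 ≈ 124 kt.
124 kt falls in the Category 4 band.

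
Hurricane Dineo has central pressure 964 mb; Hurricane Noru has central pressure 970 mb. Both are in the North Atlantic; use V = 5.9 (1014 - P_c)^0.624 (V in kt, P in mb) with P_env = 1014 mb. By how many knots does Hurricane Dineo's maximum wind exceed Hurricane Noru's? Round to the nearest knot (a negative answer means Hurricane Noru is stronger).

Hurricane Dineo: ΔP = 50; V ≈ 5.9 × 50^0.624 ≈ 67.77 kt.
Hurricane Noru: ΔP = 44; V ≈ 5.9 × 44^0.624 ≈ 62.57 kt.
Difference ≈ 67.77 − 62.57 = 5.20 → 5 kt.

5 kt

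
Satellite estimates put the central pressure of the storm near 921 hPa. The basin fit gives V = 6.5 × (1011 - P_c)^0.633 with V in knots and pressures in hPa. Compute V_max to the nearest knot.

112 kt

ΔP = 1011 − 921 = 90 hPa.
90^0.633 ≈ 17.260.
V ≈ 6.5 × 17.260 ≈ 112.2 kt.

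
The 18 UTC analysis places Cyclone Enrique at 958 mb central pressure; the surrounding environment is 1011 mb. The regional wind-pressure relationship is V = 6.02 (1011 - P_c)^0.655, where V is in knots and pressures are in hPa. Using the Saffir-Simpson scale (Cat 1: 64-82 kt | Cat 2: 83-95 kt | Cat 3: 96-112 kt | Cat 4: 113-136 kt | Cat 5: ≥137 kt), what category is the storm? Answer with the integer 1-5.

ΔP = 1011 − 958 = 53 mb.
V ≈ 6.02 × 53^0.655 = 6.02 × 13.47 ≈ 81 kt.
81 kt falls in the Category 1 band.

1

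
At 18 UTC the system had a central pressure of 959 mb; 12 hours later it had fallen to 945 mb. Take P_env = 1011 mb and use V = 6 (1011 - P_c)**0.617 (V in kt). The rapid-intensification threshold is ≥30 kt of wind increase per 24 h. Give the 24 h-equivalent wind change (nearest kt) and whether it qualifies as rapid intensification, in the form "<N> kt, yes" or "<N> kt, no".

22 kt, no

V₁: ΔP = 52, V ≈ 6 × 52^0.617 ≈ 68.70 kt.
V₂: ΔP = 66, V ≈ 6 × 66^0.617 ≈ 79.58 kt.
ΔV over 12 h = 10.88 kt → 24 h equivalent = 10.88 × 24/12 ≈ 21.76 kt.
22 kt < 30 kt ⇒ not rapid intensification.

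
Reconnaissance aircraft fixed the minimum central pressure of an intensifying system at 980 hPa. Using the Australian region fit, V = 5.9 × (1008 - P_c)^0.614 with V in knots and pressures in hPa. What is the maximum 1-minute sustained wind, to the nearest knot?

46 kt

ΔP = 1008 − 980 = 28 hPa.
28^0.614 ≈ 7.737.
V ≈ 5.9 × 7.737 ≈ 45.6 kt.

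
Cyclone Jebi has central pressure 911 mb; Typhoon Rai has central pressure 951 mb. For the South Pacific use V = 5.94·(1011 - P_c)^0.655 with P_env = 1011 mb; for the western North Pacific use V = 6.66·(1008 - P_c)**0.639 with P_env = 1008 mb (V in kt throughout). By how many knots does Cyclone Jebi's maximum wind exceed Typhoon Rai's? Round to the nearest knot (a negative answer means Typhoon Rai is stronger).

Cyclone Jebi: ΔP = 100; V ≈ 5.94 × 100^0.655 ≈ 121.28 kt.
Typhoon Rai: ΔP = 57; V ≈ 6.66 × 57^0.639 ≈ 88.20 kt.
Difference ≈ 121.28 − 88.20 = 33.08 → 33 kt.

33 kt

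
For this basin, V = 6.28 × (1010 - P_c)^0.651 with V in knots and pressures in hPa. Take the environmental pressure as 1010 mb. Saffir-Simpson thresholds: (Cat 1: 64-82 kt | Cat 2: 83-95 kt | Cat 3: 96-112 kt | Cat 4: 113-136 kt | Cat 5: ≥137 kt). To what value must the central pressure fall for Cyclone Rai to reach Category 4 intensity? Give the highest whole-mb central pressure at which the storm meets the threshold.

925 mb

Category 4 begins at V = 113 kt.
Required ΔP = (113/6.28)^(1/0.651) = 17.994^1.536 ≈ 84.72 mb.
P_c ≤ 1010 − 84.72 = 925.28, so the highest integer P_c is 925 mb.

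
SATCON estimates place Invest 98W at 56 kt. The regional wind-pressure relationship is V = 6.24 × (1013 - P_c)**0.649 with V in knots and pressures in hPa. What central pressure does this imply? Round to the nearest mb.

984 mb

ΔP = (V / 6.24)^(1/0.649) = (56/6.24)^1.541.
56/6.24 = 8.974; 8.974^1.541 ≈ 29.40 mb.
P_c = 1013 − 29.40 = 983.60 ≈ 984 mb.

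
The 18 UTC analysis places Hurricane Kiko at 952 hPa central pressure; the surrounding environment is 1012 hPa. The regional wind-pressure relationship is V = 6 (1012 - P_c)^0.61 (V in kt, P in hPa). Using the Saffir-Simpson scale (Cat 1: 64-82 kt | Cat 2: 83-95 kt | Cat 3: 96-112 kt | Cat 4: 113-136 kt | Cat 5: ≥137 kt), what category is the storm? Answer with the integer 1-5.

ΔP = 1012 − 952 = 60 hPa.
V ≈ 6 × 60^0.61 = 6 × 12.15 ≈ 73 kt.
73 kt falls in the Category 1 band.

1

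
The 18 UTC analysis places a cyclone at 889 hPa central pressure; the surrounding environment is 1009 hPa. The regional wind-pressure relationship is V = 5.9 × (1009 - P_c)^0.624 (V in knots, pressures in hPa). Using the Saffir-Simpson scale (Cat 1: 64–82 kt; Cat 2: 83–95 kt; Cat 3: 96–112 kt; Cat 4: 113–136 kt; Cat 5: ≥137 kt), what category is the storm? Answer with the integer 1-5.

ΔP = 1009 − 889 = 120 hPa.
V ≈ 5.9 × 120^0.624 = 5.9 × 19.83 ≈ 117 kt.
117 kt falls in the Category 4 band.

4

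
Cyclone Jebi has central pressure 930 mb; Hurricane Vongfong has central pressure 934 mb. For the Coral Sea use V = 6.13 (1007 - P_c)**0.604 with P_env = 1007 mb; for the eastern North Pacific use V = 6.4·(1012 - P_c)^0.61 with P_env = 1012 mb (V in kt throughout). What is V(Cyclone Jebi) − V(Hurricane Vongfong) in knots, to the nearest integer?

-7 kt

Cyclone Jebi: ΔP = 77; V ≈ 6.13 × 77^0.604 ≈ 84.51 kt.
Hurricane Vongfong: ΔP = 78; V ≈ 6.4 × 78^0.61 ≈ 91.28 kt.
Difference ≈ 84.51 − 91.28 = -6.77 → -7 kt.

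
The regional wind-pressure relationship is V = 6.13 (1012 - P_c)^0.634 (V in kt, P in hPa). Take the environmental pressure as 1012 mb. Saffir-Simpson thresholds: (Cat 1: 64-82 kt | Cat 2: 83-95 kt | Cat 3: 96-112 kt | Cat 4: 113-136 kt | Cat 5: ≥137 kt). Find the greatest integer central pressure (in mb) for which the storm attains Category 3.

935 mb

Category 3 begins at V = 96 kt.
Required ΔP = (96/6.13)^(1/0.634) = 15.661^1.577 ≈ 76.66 mb.
P_c ≤ 1012 − 76.66 = 935.34, so the highest integer P_c is 935 mb.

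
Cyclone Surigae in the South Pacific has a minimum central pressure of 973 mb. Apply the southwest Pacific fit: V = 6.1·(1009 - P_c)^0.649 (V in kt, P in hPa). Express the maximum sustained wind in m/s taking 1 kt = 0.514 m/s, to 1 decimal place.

32.1 m/s

ΔP = 1009 − 973 = 36 mb.
V ≈ 6.1 × 36^0.649 = 6.1 × 10.234 ≈ 62.427 kt.
62.427 × 0.514 ≈ 32.09 m/s → 32.1 m/s.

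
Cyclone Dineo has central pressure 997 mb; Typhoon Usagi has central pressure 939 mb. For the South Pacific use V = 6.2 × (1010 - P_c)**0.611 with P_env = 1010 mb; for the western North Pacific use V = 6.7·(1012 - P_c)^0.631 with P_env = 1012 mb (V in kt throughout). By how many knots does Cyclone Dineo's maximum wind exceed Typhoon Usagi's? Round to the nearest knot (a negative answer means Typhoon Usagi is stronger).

-71 kt

Cyclone Dineo: ΔP = 13; V ≈ 6.2 × 13^0.611 ≈ 29.72 kt.
Typhoon Usagi: ΔP = 73; V ≈ 6.7 × 73^0.631 ≈ 100.42 kt.
Difference ≈ 29.72 − 100.42 = -70.70 → -71 kt.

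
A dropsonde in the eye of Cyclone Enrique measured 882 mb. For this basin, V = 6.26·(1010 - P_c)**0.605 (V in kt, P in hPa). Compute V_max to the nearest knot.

ΔP = 1010 − 882 = 128 mb.
128^0.605 ≈ 18.831.
V ≈ 6.26 × 18.831 ≈ 117.9 kt.

118 kt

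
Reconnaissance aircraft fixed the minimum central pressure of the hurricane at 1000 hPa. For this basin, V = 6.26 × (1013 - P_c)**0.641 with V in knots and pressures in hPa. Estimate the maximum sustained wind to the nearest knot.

32 kt

ΔP = 1013 − 1000 = 13 hPa.
13^0.641 ≈ 5.177.
V ≈ 6.26 × 5.177 ≈ 32.4 kt.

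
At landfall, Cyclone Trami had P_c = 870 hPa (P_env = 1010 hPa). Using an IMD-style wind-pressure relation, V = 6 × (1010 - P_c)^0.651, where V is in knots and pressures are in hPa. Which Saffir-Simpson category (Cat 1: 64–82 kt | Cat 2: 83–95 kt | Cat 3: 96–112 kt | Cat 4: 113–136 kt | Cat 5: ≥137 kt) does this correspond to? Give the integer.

ΔP = 1010 − 870 = 140 hPa.
V ≈ 6 × 140^0.651 = 6 × 24.95 ≈ 150 kt.
150 kt falls in the Category 5 band.

5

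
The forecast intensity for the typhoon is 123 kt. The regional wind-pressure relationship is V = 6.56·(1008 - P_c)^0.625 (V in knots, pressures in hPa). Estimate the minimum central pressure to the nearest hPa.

899 hPa

ΔP = (V / 6.56)^(1/0.625) = (123/6.56)^1.600.
123/6.56 = 18.750; 18.750^1.600 ≈ 108.84 hPa.
P_c = 1008 − 108.84 = 899.16 ≈ 899 hPa.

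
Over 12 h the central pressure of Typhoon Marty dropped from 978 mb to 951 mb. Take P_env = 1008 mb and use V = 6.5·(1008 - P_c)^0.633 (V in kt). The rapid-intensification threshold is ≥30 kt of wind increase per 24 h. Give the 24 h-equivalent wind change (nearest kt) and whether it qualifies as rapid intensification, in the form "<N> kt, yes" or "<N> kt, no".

V₁: ΔP = 30, V ≈ 6.5 × 30^0.633 ≈ 55.97 kt.
V₂: ΔP = 57, V ≈ 6.5 × 57^0.633 ≈ 84.02 kt.
ΔV over 12 h = 28.05 kt → 24 h equivalent = 28.05 × 24/12 ≈ 56.10 kt.
56 kt ≥ 30 kt ⇒ rapid intensification.

56 kt, yes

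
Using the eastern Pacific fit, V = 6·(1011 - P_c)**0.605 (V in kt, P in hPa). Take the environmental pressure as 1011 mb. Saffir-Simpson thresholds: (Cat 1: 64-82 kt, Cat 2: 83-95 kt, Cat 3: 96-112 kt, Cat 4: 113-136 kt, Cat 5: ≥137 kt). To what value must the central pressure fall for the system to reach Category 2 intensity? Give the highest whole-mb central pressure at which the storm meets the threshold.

Category 2 begins at V = 83 kt.
Required ΔP = (83/6)^(1/0.605) = 13.833^1.653 ≈ 76.88 mb.
P_c ≤ 1011 − 76.88 = 934.12, so the highest integer P_c is 934 mb.

934 mb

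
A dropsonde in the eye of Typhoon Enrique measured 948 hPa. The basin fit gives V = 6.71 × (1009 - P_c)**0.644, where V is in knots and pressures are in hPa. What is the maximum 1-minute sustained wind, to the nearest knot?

95 kt

ΔP = 1009 − 948 = 61 hPa.
61^0.644 ≈ 14.117.
V ≈ 6.71 × 14.117 ≈ 94.7 kt.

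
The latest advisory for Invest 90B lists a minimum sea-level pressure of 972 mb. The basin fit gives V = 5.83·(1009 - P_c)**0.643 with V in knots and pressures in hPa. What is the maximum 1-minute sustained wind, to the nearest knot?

ΔP = 1009 − 972 = 37 mb.
37^0.643 ≈ 10.194.
V ≈ 5.83 × 10.194 ≈ 59.4 kt.

59 kt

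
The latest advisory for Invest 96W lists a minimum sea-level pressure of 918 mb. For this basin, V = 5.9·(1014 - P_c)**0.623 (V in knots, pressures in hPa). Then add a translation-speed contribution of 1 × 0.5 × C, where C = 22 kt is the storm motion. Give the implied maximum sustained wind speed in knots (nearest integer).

ΔP = 1014 − 918 = 96 mb.
96^0.623 ≈ 17.177.
V ≈ 5.9 × 17.177 ≈ 101.3 kt.
Translation term: 1 × 0.5 × 22 = 11 kt.
Corrected V ≈ 112.3 kt → 112 kt.

112 kt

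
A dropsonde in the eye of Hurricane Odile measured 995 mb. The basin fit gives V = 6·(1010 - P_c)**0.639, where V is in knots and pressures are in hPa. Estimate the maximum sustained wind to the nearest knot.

ΔP = 1010 − 995 = 15 mb.
15^0.639 ≈ 5.643.
V ≈ 6 × 5.643 ≈ 33.9 kt.

34 kt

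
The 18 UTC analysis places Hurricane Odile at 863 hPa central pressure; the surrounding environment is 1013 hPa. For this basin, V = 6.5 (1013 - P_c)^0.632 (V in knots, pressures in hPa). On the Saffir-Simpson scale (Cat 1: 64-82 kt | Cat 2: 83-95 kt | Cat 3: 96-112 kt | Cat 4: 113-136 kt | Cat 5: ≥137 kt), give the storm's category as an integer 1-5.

ΔP = 1013 − 863 = 150 hPa.
V ≈ 6.5 × 150^0.632 = 6.5 × 23.73 ≈ 154 kt.
154 kt falls in the Category 5 band.

5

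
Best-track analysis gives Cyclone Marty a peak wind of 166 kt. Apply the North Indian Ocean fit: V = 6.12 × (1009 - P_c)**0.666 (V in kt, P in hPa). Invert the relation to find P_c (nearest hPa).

ΔP = (V / 6.12)^(1/0.666) = (166/6.12)^1.502.
166/6.12 = 27.124; 27.124^1.502 ≈ 141.97 hPa.
P_c = 1009 − 141.97 = 867.03 ≈ 867 hPa.

867 hPa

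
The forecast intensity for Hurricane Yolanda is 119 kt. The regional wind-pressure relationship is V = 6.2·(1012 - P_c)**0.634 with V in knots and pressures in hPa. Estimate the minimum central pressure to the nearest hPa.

906 hPa

ΔP = (V / 6.2)^(1/0.634) = (119/6.2)^1.577.
119/6.2 = 19.194; 19.194^1.577 ≈ 105.66 hPa.
P_c = 1012 − 105.66 = 906.34 ≈ 906 hPa.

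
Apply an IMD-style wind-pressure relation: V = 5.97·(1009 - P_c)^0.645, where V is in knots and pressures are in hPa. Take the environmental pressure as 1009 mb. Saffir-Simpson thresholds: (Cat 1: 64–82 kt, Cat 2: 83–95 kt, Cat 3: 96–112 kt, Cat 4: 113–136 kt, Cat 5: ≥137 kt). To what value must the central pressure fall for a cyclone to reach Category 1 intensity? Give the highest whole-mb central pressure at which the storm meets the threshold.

969 mb

Category 1 begins at V = 64 kt.
Required ΔP = (64/5.97)^(1/0.645) = 10.720^1.550 ≈ 39.56 mb.
P_c ≤ 1009 − 39.56 = 969.44, so the highest integer P_c is 969 mb.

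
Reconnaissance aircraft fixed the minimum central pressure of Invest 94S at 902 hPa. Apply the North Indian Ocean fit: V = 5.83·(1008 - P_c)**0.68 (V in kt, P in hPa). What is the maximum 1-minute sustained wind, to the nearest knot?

139 kt

ΔP = 1008 − 902 = 106 hPa.
106^0.68 ≈ 23.835.
V ≈ 5.83 × 23.835 ≈ 139.0 kt.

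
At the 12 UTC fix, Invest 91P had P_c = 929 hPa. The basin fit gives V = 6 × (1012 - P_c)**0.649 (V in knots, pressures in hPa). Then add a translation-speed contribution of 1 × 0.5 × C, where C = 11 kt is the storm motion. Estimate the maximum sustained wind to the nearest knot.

ΔP = 1012 − 929 = 83 hPa.
83^0.649 ≈ 17.599.
V ≈ 6 × 17.599 ≈ 105.6 kt.
Translation term: 1 × 0.5 × 11 = 5.5 kt.
Corrected V ≈ 111.1 kt → 111 kt.

111 kt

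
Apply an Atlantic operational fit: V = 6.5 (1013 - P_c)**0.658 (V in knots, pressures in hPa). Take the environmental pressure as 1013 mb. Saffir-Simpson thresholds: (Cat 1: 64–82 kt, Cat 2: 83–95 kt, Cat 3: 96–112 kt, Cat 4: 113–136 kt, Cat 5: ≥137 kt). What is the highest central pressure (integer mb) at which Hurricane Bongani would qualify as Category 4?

936 mb

Category 4 begins at V = 113 kt.
Required ΔP = (113/6.5)^(1/0.658) = 17.385^1.520 ≈ 76.69 mb.
P_c ≤ 1013 − 76.69 = 936.31, so the highest integer P_c is 936 mb.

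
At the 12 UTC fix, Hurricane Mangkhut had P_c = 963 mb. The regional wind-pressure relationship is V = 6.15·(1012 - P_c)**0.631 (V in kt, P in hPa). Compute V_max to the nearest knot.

ΔP = 1012 − 963 = 49 mb.
49^0.631 ≈ 11.655.
V ≈ 6.15 × 11.655 ≈ 71.7 kt.

72 kt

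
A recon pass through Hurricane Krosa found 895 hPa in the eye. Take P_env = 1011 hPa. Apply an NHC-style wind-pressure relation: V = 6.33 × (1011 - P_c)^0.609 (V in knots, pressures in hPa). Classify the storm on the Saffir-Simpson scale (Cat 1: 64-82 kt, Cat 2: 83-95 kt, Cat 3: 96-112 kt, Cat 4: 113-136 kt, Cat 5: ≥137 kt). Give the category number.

4

ΔP = 1011 − 895 = 116 hPa.
V ≈ 6.33 × 116^0.609 = 6.33 × 18.08 ≈ 114 kt.
114 kt falls in the Category 4 band.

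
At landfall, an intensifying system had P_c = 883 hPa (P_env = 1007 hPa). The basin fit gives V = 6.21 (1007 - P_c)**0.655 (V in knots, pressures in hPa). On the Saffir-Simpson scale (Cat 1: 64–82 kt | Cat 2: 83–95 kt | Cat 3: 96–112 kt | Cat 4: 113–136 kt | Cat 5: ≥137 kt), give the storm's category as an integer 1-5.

5

ΔP = 1007 − 883 = 124 hPa.
V ≈ 6.21 × 124^0.655 = 6.21 × 23.51 ≈ 146 kt.
146 kt falls in the Category 5 band.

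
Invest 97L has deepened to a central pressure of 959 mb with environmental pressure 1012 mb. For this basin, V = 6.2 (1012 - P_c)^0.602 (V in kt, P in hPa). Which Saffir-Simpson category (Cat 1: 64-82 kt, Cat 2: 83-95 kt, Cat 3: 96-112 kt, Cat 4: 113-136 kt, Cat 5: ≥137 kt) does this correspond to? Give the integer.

ΔP = 1012 − 959 = 53 mb.
V ≈ 6.2 × 53^0.602 = 6.2 × 10.91 ≈ 68 kt.
68 kt falls in the Category 1 band.

1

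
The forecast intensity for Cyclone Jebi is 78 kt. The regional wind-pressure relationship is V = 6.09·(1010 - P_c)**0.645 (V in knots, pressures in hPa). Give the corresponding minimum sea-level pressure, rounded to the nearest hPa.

958 hPa

ΔP = (V / 6.09)^(1/0.645) = (78/6.09)^1.550.
78/6.09 = 12.808; 12.808^1.550 ≈ 52.12 hPa.
P_c = 1010 − 52.12 = 957.88 ≈ 958 hPa.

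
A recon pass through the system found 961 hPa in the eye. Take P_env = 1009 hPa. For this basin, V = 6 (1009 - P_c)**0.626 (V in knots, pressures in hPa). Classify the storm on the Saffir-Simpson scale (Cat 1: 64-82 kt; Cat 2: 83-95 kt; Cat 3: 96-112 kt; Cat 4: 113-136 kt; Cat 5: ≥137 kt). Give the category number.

ΔP = 1009 − 961 = 48 hPa.
V ≈ 6 × 48^0.626 = 6 × 11.28 ≈ 68 kt.
68 kt falls in the Category 1 band.

1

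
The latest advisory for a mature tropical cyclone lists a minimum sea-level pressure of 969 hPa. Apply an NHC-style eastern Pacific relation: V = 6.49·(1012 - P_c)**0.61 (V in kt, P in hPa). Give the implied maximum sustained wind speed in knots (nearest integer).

64 kt

ΔP = 1012 − 969 = 43 hPa.
43^0.61 ≈ 9.918.
V ≈ 6.49 × 9.918 ≈ 64.4 kt.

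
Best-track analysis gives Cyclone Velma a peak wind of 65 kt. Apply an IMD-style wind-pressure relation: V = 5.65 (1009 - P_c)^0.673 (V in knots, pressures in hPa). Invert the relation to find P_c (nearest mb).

971 mb

ΔP = (V / 5.65)^(1/0.673) = (65/5.65)^1.486.
65/5.65 = 11.504; 11.504^1.486 ≈ 37.70 mb.
P_c = 1009 − 37.70 = 971.30 ≈ 971 mb.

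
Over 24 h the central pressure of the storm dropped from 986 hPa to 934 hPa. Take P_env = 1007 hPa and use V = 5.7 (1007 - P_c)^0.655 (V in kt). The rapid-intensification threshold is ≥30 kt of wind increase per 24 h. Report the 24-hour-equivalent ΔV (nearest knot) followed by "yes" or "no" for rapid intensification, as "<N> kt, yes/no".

53 kt, yes

V₁: ΔP = 21, V ≈ 5.7 × 21^0.655 ≈ 41.87 kt.
V₂: ΔP = 73, V ≈ 5.7 × 73^0.655 ≈ 94.70 kt.
ΔV over 24 h = 52.83 kt → 24 h equivalent = 52.83 × 24/24 ≈ 52.83 kt.
53 kt ≥ 30 kt ⇒ rapid intensification.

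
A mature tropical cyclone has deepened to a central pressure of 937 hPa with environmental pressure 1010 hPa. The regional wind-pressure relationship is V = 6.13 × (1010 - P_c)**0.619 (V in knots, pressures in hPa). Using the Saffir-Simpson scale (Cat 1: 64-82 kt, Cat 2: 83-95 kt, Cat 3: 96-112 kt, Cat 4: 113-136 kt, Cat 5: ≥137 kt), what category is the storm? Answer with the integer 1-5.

2

ΔP = 1010 − 937 = 73 hPa.
V ≈ 6.13 × 73^0.619 = 6.13 × 14.24 ≈ 87 kt.
87 kt falls in the Category 2 band.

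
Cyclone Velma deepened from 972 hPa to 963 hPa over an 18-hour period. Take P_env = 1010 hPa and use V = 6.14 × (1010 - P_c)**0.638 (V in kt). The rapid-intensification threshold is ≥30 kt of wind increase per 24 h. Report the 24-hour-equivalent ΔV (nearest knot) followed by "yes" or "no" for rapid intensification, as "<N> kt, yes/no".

V₁: ΔP = 38, V ≈ 6.14 × 38^0.638 ≈ 62.53 kt.
V₂: ΔP = 47, V ≈ 6.14 × 47^0.638 ≈ 71.61 kt.
ΔV over 18 h = 9.08 kt → 24 h equivalent = 9.08 × 24/18 ≈ 12.11 kt.
12 kt < 30 kt ⇒ not rapid intensification.

12 kt, no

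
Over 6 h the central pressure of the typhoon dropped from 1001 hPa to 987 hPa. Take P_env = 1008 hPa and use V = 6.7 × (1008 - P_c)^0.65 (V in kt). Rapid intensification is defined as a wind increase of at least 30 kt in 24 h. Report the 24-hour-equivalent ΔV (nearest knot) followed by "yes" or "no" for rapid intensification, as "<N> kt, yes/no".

V₁: ΔP = 7, V ≈ 6.7 × 7^0.65 ≈ 23.73 kt.
V₂: ΔP = 21, V ≈ 6.7 × 21^0.65 ≈ 48.47 kt.
ΔV over 6 h = 24.74 kt → 24 h equivalent = 24.74 × 24/6 ≈ 98.96 kt.
99 kt ≥ 30 kt ⇒ rapid intensification.

99 kt, yes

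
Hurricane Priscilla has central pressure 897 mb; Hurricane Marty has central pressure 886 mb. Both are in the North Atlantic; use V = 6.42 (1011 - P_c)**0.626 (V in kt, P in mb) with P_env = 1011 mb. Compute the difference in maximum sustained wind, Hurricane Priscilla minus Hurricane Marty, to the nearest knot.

Hurricane Priscilla: ΔP = 114; V ≈ 6.42 × 114^0.626 ≈ 124.50 kt.
Hurricane Marty: ΔP = 125; V ≈ 6.42 × 125^0.626 ≈ 131.89 kt.
Difference ≈ 124.50 − 131.89 = -7.39 → -7 kt.

-7 kt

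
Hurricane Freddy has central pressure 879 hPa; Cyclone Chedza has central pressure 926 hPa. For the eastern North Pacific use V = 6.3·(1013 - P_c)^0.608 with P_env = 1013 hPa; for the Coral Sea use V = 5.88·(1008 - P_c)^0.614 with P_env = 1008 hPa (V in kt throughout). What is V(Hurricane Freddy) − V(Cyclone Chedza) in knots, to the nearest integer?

Hurricane Freddy: ΔP = 134; V ≈ 6.3 × 134^0.608 ≈ 123.77 kt.
Cyclone Chedza: ΔP = 82; V ≈ 5.88 × 82^0.614 ≈ 88.00 kt.
Difference ≈ 123.77 − 88.00 = 35.77 → 36 kt.

36 kt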